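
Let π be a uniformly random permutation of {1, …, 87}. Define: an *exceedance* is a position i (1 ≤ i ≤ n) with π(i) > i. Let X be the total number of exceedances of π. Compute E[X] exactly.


Write X = Σ_{i=1}^{87} X_i, where X_i = 1_{π(i) > i}.
For each fixed i, π(i) is uniform over {1, …, 87} (marginal of a uniform permutation), so P[π(i) > i] = (n − i)/n. Summing: Σ_{i=1}^{87} (n − i)/n = (0 + 1 + … + 86)/87 = 87(87 − 1)/(2·87) = (87 − 1)/2.
Hence E[X] = Σ_{i=1}^{87} (87 − i)/87 = 43 ≈ 43.000000.

E[X] = 43 = 43.000000.


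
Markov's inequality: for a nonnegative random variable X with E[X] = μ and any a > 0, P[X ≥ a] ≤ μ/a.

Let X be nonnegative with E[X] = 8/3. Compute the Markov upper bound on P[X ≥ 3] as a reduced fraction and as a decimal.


μ = E[X] = 8/3, a = 3.
Markov: P[X ≥ 3] ≤ μ/a = (8/3)/3 = 8/9.
Numerically: ≈ 0.8889.
(Since a = 3 > μ = 2.6667, the bound 8/9 is < 1 and informative.)

P[X ≥ 3] ≤ 8/9 ≈ 0.8889.


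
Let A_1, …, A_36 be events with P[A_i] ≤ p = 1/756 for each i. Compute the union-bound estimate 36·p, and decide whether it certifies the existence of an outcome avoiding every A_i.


Union bound: P[∪_{i=1}^{36} A_i] ≤ Σ_i P[A_i] ≤ 36·p = 36·(1/756) = 1/21.
Numerically: 1/21 ≈ 0.0476190.
Is 1/21 < 1? YES.
Since P[∪ A_i] ≤ 1/21 < 1, the complement has P[∩ A_i^c] ≥ 1 − 1/21 = 20/21 > 0, so some outcome avoids every A_i.

36·p = 1/21 ≈ 0.0476190; existence CERTIFIED by the union bound.


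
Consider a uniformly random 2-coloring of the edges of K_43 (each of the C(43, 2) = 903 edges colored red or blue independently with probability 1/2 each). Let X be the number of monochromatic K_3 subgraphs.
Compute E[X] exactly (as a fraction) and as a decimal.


Let X = Σ_S X_S over the C(43, 3) = 12341 subsets S of size 3, where X_S = 1 if the K_3 on S is monochromatic.
For a fixed S, the K_3 on S has C(3, 2) = 3 edges. P[all 3 edges red] = (1/2)^3, and likewise for blue, so P[monochromatic] = 2·(1/2)^3 = 2^{1 − 3} = 1/4.
Summing: E[X] = C(43, 3) · 2^{1 − 3} = 12341 · 1/4 = 12341/4.
Numerically: E[X] ≈ 3085.2500.

E[X] = C(43,3)·2^(1−C(3,2)) = 12341/4 ≈ 3085.2500.


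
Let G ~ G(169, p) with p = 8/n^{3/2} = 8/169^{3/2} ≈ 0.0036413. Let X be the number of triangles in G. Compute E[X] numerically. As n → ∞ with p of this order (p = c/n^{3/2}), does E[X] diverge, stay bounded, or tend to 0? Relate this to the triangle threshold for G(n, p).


Number of potential triangles: C(169, 3) = 790244.
Each occurs with probability p³ ≈ (0.0036413)³ ≈ 4.8281393e-08.
By linearity: E[X] = C(169, 3)·p³ ≈ 790244 · 4.8281393e-08 ≈ 0.03815.
Since α = 3/2 > 1, p = c/n^{3/2} = o(1/n) is below the triangle threshold p ~ 1/n. Asymptotically E[X] ~ (c³/6)·n^{3(1−α)} = (8³/6)·n^{-1.5} → 0, so by Markov's inequality G has no triangles w.h.p.

E[X] ≈ 0.03815; in regime p = Θ(1/n^{3/2}) E[X] tends to 0 (below the triangle threshold p ~ 1/n).


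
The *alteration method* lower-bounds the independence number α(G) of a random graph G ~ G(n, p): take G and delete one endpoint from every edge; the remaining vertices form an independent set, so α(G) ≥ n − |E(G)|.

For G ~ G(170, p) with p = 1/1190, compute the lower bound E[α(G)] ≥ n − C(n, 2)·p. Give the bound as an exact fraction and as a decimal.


E[|E(G)|] = C(170, 2)·p = 14365 · (1/1190) = 169/14.
E[α(G)] ≥ n − E[|E(G)|] = 170 − 169/14 = 2211/14.
Numerically: ≈ 157.9286.
(This is only a lower bound; the true E[α(G)] may be larger.)

E[α(G)] ≥ 2211/14 ≈ 157.9286.


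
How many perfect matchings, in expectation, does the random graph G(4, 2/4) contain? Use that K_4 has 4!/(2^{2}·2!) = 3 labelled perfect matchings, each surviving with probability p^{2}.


K_4 has 4!/(2^{2}·2!) = 3 labelled perfect matchings.
For each such perfect matching H, let X_H = 1 if all 2 edges of H are present in G. Then P[X_H = 1] = p^{2} = (1/2)^{2} = 1/4.
Summing the indicators: E[X] = Σ_H E[X_H] = 3 · p^{2} = 3 · 1/4 = 3/4.
Numerically: E[X] ≈ 0.75.

E[X] = 3 · (1/2)^{2} = 3/4 ≈ 0.75.


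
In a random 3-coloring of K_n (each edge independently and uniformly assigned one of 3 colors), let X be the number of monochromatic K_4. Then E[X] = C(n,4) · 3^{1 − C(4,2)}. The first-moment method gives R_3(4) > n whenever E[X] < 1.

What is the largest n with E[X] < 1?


We need C(n, 4) · 3^{1 − 6} < 1, i.e. C(n, 4) < 3^{6 − 1} = 243.
Check values of n near the boundary:
  n = 8: C(8, 4) = 70; 70 < 243? YES
  n = 9: C(9, 4) = 126; 126 < 243? YES
  n = 10: C(10, 4) = 210; 210 < 243? YES
  n = 11: C(11, 4) = 330; 330 < 243? NO
  n = 12: C(12, 4) = 495; 495 < 243? NO
  n = 13: C(13, 4) = 715; 715 < 243? NO
The largest n with C(n, 4) < 243 is n = 10 (where E[X] = 70/81 ≈ 0.8641975). Hence R_3(4) > 10, i.e. R_3(4) ≥ 11.

Largest n = 10; hence R_3(4) > 10.


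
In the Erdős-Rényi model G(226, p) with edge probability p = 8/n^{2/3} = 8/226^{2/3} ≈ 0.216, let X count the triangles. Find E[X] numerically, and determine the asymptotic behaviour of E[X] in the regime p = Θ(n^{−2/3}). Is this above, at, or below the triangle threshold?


Number of potential triangles: C(226, 3) = 1898400.
Each occurs with probability p³ ≈ (0.216)³ ≈ 1.00243e-02.
By linearity: E[X] = C(226, 3)·p³ ≈ 1898400 · 1.00243e-02 ≈ 19030.088.
Since α = 2/3 < 1, p = c/n^{2/3} ≫ 1/n is above the triangle threshold p ~ 1/n. Asymptotically E[X] ~ (c³/6)·n^{3(1−α)} = (8³/6)·n^{1} → ∞; triangles are abundant w.h.p.

E[X] ≈ 19030.088; in regime p = Θ(1/n^{2/3}) E[X] diverges (above the triangle threshold p ~ 1/n).


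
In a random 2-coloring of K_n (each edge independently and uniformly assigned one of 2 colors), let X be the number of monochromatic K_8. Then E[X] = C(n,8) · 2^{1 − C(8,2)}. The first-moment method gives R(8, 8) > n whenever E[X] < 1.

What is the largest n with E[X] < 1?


We need C(n, 8) · 2^{1 − 28} < 1, i.e. C(n, 8) < 2^{28 − 1} = 134217728.
Check values of n near the boundary:
  n = 39: C(39, 8) = 61523748; 61523748 < 134217728? YES
  n = 40: C(40, 8) = 76904685; 76904685 < 134217728? YES
  n = 41: C(41, 8) = 95548245; 95548245 < 134217728? YES
  n = 42: C(42, 8) = 118030185; 118030185 < 134217728? YES
  n = 43: C(43, 8) = 145008513; 145008513 < 134217728? NO
  n = 44: C(44, 8) = 177232627; 177232627 < 134217728? NO
  n = 45: C(45, 8) = 215553195; 215553195 < 134217728? NO
The largest n with C(n, 8) < 134217728 is n = 42 (where E[X] = 118030185/134217728 ≈ 0.879). Hence R(8, 8) > 42, i.e. R(8, 8) ≥ 43.

Largest n = 42; hence R(8, 8) > 42.


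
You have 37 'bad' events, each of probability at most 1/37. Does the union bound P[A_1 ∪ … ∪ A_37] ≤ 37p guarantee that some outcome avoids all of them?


Union bound: P[∪_{i=1}^{37} A_i] ≤ Σ_i P[A_i] ≤ 37·p = 37·(1/37) = 1.
Numerically: 1 ≈ 1.0000.
Is 1 < 1? NO.
Since the bound 1 is ≥ 1, the union bound is uninformative here; it does NOT by itself certify existence.

37·p = 1 ≈ 1.0000; existence NOT certified by the union bound.


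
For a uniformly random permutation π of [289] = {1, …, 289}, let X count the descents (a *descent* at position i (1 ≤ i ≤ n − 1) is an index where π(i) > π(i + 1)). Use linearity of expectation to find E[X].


Write X = Σ X_I over i = 1, …, 288, with X_I the indicator of one descent.
There are 288 indicators.
For each fixed i, the pair (π(i), π(i+1)) is a uniformly random ordered pair of distinct values from {1, …, 289}; by symmetry P[π(i) > π(i+1)] = 1/2.
By linearity: E[X] = 288 · (1/2) = (289 − 1) · (1/2) = 144 ≈ 144.0000.

E[X] = 144 = 144.0000.


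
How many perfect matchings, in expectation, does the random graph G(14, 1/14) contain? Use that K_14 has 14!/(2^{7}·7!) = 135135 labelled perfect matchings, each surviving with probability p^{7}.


K_14 has 14!/(2^{7}·7!) = 135135 labelled perfect matchings.
For each such perfect matching H, let X_H = 1 if all 7 edges of H are present in G. Then P[X_H = 1] = p^{7} = (1/14)^{7} = 1/105413504.
Summing the indicators: E[X] = Σ_H E[X_H] = 135135 · p^{7} = 135135 · 1/105413504 = 19305/15059072.
Numerically: E[X] ≈ 0.001282.

E[X] = 135135 · (1/14)^{7} = 19305/15059072 ≈ 0.001282.


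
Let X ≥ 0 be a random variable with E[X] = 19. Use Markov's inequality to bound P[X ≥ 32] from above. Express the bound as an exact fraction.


μ = E[X] = 19, a = 32.
Markov: P[X ≥ 32] ≤ μ/a = (19)/32 = 19/32.
Numerically: ≈ 0.5938.
(Since a = 32 > μ = 19.0000, the bound 19/32 is < 1 and informative.)

P[X ≥ 32] ≤ 19/32 ≈ 0.5938.


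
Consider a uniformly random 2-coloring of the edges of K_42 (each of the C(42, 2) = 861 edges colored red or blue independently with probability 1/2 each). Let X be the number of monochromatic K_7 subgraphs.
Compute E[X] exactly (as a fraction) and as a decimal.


Let X = Σ_S X_S over the C(42, 7) = 26978328 subsets S of size 7, where X_S = 1 if the K_7 on S is monochromatic.
For a fixed S, the K_7 on S has C(7, 2) = 21 edges. P[all 21 edges red] = (1/2)^21, and likewise for blue, so P[monochromatic] = 2·(1/2)^21 = 2^{1 − 21} = 1/1048576.
By linearity of expectation: E[X] = C(42, 7) · 2^{1 − 21} = 26978328 · 1/1048576 = 3372291/131072.
Numerically: E[X] ≈ 25.729.

E[X] = C(42,7)·2^(1−C(7,2)) = 3372291/131072 ≈ 25.729.


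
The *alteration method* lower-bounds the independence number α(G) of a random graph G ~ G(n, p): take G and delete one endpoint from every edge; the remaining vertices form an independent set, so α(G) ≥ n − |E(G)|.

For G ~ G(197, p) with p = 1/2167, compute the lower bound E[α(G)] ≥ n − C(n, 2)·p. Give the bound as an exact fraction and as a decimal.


E[|E(G)|] = C(197, 2)·p = 19306 · (1/2167) = 98/11.
E[α(G)] ≥ n − E[|E(G)|] = 197 − 98/11 = 2069/11.
Numerically: ≈ 188.09091.
(This is only a lower bound; the true E[α(G)] may be larger.)

E[α(G)] ≥ 2069/11 ≈ 188.09091.


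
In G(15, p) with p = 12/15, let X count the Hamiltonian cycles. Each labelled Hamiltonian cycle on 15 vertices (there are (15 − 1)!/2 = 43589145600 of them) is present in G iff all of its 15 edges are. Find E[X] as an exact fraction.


K_15 has (15 − 1)!/2 = 43589145600 labelled Hamiltonian cycles.
For each such Hamiltonian cycle H, let X_H = 1 if all 15 edges of H are present in G. Then P[X_H = 1] = p^{15} = (4/5)^{15} = 1073741824/30517578125.
Summing the indicators: E[X] = Σ_H E[X_H] = 43589145600 · p^{15} = 43589145600 · 1073741824/30517578125 = 1872139548125822976/1220703125.
Numerically: E[X] ≈ 1.5337e+09.

E[X] = 43589145600 · (4/5)^{15} = 1872139548125822976/1220703125 ≈ 1.5337e+09.


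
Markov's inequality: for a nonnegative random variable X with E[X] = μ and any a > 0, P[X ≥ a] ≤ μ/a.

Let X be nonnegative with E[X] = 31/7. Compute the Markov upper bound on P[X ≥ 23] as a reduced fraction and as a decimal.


μ = E[X] = 31/7, a = 23.
Markov: P[X ≥ 23] ≤ μ/a = (31/7)/23 = 31/161.
Numerically: ≈ 0.1925.
(Since a = 23 > μ = 4.4286, the bound 31/161 is < 1 and informative.)

P[X ≥ 23] ≤ 31/161 ≈ 0.1925.


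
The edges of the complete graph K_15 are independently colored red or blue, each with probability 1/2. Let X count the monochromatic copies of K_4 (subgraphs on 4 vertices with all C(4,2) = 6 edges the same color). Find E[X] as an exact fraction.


Let X = Σ_S X_S over the C(15, 4) = 1365 subsets S of size 4, where X_S = 1 if the K_4 on S is monochromatic.
For a fixed S, the K_4 on S has C(4, 2) = 6 edges. P[all 6 edges red] = (1/2)^6, and likewise for blue, so P[monochromatic] = 2·(1/2)^6 = 2^{1 − 6} = 1/32.
By linearity of expectation: E[X] = C(15, 4) · 2^{1 − 6} = 1365 · 1/32 = 1365/32.
Numerically: E[X] ≈ 42.6562.

E[X] = C(15,4)·2^(1−C(4,2)) = 1365/32 ≈ 42.6562.


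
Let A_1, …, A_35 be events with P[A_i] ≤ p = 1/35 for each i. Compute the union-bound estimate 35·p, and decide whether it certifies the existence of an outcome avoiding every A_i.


Union bound: P[∪_{i=1}^{35} A_i] ≤ Σ_i P[A_i] ≤ 35·p = 35·(1/35) = 1.
Numerically: 1 ≈ 1.000.
Is 1 < 1? NO.
Since the bound 1 is ≥ 1, the union bound is uninformative here; it does NOT by itself certify existence.

35·p = 1 ≈ 1.000; existence NOT certified by the union bound.


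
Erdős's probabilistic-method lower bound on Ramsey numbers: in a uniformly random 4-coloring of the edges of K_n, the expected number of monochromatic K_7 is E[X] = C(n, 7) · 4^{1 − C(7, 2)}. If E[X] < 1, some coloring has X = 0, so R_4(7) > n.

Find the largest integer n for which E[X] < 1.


We need C(n, 7) · 4^{1 − 21} < 1, i.e. C(n, 7) < 4^{21 − 1} = 1099511627776.
Check values of n near the boundary:
  n = 174: C(174, 7) = 847879782984; 847879782984 < 1099511627776? YES
  n = 175: C(175, 7) = 883208107275; 883208107275 < 1099511627776? YES
  n = 176: C(176, 7) = 919790691600; 919790691600 < 1099511627776? YES
  n = 177: C(177, 7) = 957664425960; 957664425960 < 1099511627776? YES
  n = 178: C(178, 7) = 996867063280; 996867063280 < 1099511627776? YES
  n = 179: C(179, 7) = 1037437234460; 1037437234460 < 1099511627776? YES
  n = 180: C(180, 7) = 1079414463600; 1079414463600 < 1099511627776? YES
  n = 181: C(181, 7) = 1122839183400; 1122839183400 < 1099511627776? NO
The largest n with C(n, 7) < 1099511627776 is n = 180 (where E[X] = 67463403975/68719476736 ≈ 0.9817). Hence R_4(7) > 180, i.e. R_4(7) ≥ 181.

Largest n = 180; hence R_4(7) > 180.


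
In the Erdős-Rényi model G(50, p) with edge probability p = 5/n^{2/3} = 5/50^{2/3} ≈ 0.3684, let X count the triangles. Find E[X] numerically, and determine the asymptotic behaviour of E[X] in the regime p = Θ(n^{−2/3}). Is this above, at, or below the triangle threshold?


Number of potential triangles: C(50, 3) = 19600.
Each occurs with probability p³ ≈ (0.3684)³ ≈ 5.000000e-02.
By linearity: E[X] = C(50, 3)·p³ ≈ 19600 · 5.000000e-02 ≈ 980.0000.
Since α = 2/3 < 1, p = c/n^{2/3} ≫ 1/n is above the triangle threshold p ~ 1/n. Asymptotically E[X] ~ (c³/6)·n^{3(1−α)} = (5³/6)·n^{1} → ∞; triangles are abundant w.h.p.

E[X] ≈ 980.0000; in regime p = Θ(1/n^{2/3}) E[X] diverges (above the triangle threshold p ~ 1/n).


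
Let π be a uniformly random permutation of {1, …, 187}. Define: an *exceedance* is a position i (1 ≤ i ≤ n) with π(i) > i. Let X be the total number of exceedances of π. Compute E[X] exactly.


Write X = Σ_{i=1}^{187} X_i, where X_i = 1_{π(i) > i}.
For each fixed i, π(i) is uniform over {1, …, 187} (marginal of a uniform permutation), so P[π(i) > i] = (n − i)/n. Summing: Σ_{i=1}^{187} (n − i)/n = (0 + 1 + … + 186)/187 = 187(187 − 1)/(2·187) = (187 − 1)/2.
Hence E[X] = Σ_{i=1}^{187} (187 − i)/187 = 93 ≈ 93.000.

E[X] = 93 = 93.000.


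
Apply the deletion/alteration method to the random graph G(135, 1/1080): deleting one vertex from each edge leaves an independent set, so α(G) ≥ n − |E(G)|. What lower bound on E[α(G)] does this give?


E[|E(G)|] = C(135, 2)·p = 9045 · (1/1080) = 67/8.
E[α(G)] ≥ n − E[|E(G)|] = 135 − 67/8 = 1013/8.
Numerically: ≈ 126.62500.
(This is only a lower bound; the true E[α(G)] may be larger.)

E[α(G)] ≥ 1013/8 ≈ 126.62500.


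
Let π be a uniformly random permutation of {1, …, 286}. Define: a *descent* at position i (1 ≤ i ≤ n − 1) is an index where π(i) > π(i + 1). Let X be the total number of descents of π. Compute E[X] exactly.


Write X = Σ X_I over i = 1, …, 285, with X_I the indicator of one descent.
There are 285 indicators.
For each fixed i, the pair (π(i), π(i+1)) is a uniformly random ordered pair of distinct values from {1, …, 286}; by symmetry P[π(i) > π(i+1)] = 1/2.
By linearity: E[X] = 285 · (1/2) = (286 − 1) · (1/2) = 285/2 ≈ 142.50000.

E[X] = 285/2 = 142.50000.


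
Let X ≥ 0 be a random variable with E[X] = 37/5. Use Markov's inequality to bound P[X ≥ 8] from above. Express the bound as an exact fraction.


μ = E[X] = 37/5, a = 8.
Markov: P[X ≥ 8] ≤ μ/a = (37/5)/8 = 37/40.
Numerically: ≈ 0.92500.
(Since a = 8 > μ = 7.40000, the bound 37/40 is < 1 and informative.)

P[X ≥ 8] ≤ 37/40 ≈ 0.92500.


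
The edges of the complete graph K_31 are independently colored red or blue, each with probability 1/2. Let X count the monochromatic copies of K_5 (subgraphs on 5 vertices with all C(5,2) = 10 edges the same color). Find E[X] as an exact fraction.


Let X = Σ_S X_S over the C(31, 5) = 169911 subsets S of size 5, where X_S = 1 if the K_5 on S is monochromatic.
For a fixed S, the K_5 on S has C(5, 2) = 10 edges. P[all 10 edges red] = (1/2)^10, and likewise for blue, so P[monochromatic] = 2·(1/2)^10 = 2^{1 − 10} = 1/512.
By linearity of expectation: E[X] = C(31, 5) · 2^{1 − 10} = 169911 · 1/512 = 169911/512.
Numerically: E[X] ≈ 331.857.

E[X] = C(31,5)·2^(1−C(5,2)) = 169911/512 ≈ 331.857.


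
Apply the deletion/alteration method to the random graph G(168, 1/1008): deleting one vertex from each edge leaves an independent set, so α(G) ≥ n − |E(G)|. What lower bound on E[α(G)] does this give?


E[|E(G)|] = C(168, 2)·p = 14028 · (1/1008) = 167/12.
E[α(G)] ≥ n − E[|E(G)|] = 168 − 167/12 = 1849/12.
Numerically: ≈ 154.08333.
(This is only a lower bound; the true E[α(G)] may be larger.)

E[α(G)] ≥ 1849/12 ≈ 154.08333.


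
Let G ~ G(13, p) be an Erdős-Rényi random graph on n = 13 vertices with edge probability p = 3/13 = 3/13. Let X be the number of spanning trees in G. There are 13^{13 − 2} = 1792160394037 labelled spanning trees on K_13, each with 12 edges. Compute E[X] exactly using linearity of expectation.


K_13 has 13^{13 − 2} = 1792160394037 labelled spanning trees.
For each such spanning tree H, let X_H = 1 if all 12 edges of H are present in G. Then P[X_H = 1] = p^{12} = (3/13)^{12} = 531441/23298085122481.
Summing the indicators: E[X] = Σ_H E[X_H] = 1792160394037 · p^{12} = 1792160394037 · 531441/23298085122481 = 531441/13.
Numerically: E[X] ≈ 40880.

E[X] = 1792160394037 · (3/13)^{12} = 531441/13 ≈ 40880.


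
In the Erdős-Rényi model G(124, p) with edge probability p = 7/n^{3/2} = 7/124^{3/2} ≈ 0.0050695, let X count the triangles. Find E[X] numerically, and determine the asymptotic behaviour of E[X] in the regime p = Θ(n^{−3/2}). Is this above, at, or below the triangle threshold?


Number of potential triangles: C(124, 3) = 310124.
Each occurs with probability p³ ≈ (0.0050695)³ ≈ 1.30285636e-07.
By linearity: E[X] = C(124, 3)·p³ ≈ 310124 · 1.30285636e-07 ≈ 0.040405.
Since α = 3/2 > 1, p = c/n^{3/2} = o(1/n) is below the triangle threshold p ~ 1/n. Asymptotically E[X] ~ (c³/6)·n^{3(1−α)} = (7³/6)·n^{-1.5} → 0, so by Markov's inequality G has no triangles w.h.p.

E[X] ≈ 0.040405; in regime p = Θ(1/n^{3/2}) E[X] tends to 0 (below the triangle threshold p ~ 1/n).


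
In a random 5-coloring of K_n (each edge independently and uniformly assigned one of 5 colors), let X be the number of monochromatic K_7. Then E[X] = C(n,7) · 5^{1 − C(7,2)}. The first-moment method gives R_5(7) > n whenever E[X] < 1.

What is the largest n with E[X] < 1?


We need C(n, 7) · 5^{1 − 21} < 1, i.e. C(n, 7) < 5^{21 − 1} = 95367431640625.
Check values of n near the boundary:
  n = 334: C(334, 7) = 86359460961576; 86359460961576 < 95367431640625? YES
  n = 335: C(335, 7) = 88202498238195; 88202498238195 < 95367431640625? YES
  n = 336: C(336, 7) = 90079147136880; 90079147136880 < 95367431640625? YES
  n = 337: C(337, 7) = 91989916924632; 91989916924632 < 95367431640625? YES
  n = 338: C(338, 7) = 93935323022736; 93935323022736 < 95367431640625? YES
  n = 339: C(339, 7) = 95915887062372; 95915887062372 < 95367431640625? NO
  n = 340: C(340, 7) = 97932136940560; 97932136940560 < 95367431640625? NO
The largest n with C(n, 7) < 95367431640625 is n = 338 (where E[X] = 93935323022736/95367431640625 ≈ 0.984983). Hence R_5(7) > 338, i.e. R_5(7) ≥ 339.

Largest n = 338; hence R_5(7) > 338.


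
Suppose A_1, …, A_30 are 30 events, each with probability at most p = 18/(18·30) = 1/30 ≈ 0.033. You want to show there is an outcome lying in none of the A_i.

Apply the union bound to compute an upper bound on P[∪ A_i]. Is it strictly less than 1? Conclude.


Union bound: P[∪_{i=1}^{30} A_i] ≤ Σ_i P[A_i] ≤ 30·p = 30·(1/30) = 1.
Numerically: 1 ≈ 1.000.
Is 1 < 1? NO.
Since the bound 1 is ≥ 1, the union bound is uninformative here; it does NOT by itself certify existence.

30·p = 1 ≈ 1.000; existence NOT certified by the union bound.


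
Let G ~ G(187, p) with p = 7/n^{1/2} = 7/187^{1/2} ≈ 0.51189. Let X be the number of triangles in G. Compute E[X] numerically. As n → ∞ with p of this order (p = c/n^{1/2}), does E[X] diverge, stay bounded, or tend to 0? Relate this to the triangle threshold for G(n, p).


Number of potential triangles: C(187, 3) = 1072445.
Each occurs with probability p³ ≈ (0.51189)³ ≈ 1.3413179e-01.
By linearity: E[X] = C(187, 3)·p³ ≈ 1072445 · 1.3413179e-01 ≈ 143848.96419.
Since α = 1/2 < 1, p = c/n^{1/2} ≫ 1/n is above the triangle threshold p ~ 1/n. Asymptotically E[X] ~ (c³/6)·n^{3(1−α)} = (7³/6)·n^{1.5} → ∞; triangles are abundant w.h.p.

E[X] ≈ 143848.96419; in regime p = Θ(1/n^{1/2}) E[X] diverges (above the triangle threshold p ~ 1/n).


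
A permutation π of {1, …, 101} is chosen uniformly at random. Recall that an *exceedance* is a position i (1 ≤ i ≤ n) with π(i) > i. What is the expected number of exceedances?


Write X = Σ_{i=1}^{101} X_i, where X_i = 1_{π(i) > i}.
For each fixed i, π(i) is uniform over {1, …, 101} (marginal of a uniform permutation), so P[π(i) > i] = (n − i)/n. Summing: Σ_{i=1}^{101} (n − i)/n = (0 + 1 + … + 100)/101 = 101(101 − 1)/(2·101) = (101 − 1)/2.
Hence E[X] = Σ_{i=1}^{101} (101 − i)/101 = 50 ≈ 50.0000.

E[X] = 50 = 50.0000.


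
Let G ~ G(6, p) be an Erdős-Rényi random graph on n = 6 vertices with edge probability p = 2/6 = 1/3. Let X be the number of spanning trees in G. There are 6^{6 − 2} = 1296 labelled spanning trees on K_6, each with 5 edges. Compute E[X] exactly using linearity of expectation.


K_6 has 6^{6 − 2} = 1296 labelled spanning trees.
For each such spanning tree H, let X_H = 1 if all 5 edges of H are present in G. Then P[X_H = 1] = p^{5} = (1/3)^{5} = 1/243.
Summing the indicators: E[X] = Σ_H E[X_H] = 1296 · p^{5} = 1296 · 1/243 = 16/3.
Numerically: E[X] ≈ 5.333.

E[X] = 1296 · (1/3)^{5} = 16/3 ≈ 5.333.


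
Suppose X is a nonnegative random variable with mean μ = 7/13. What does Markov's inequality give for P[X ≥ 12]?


μ = E[X] = 7/13, a = 12.
Markov: P[X ≥ 12] ≤ μ/a = (7/13)/12 = 7/156.
Numerically: ≈ 0.044872.
(Since a = 12 > μ = 0.538462, the bound 7/156 is < 1 and informative.)

P[X ≥ 12] ≤ 7/156 ≈ 0.044872.


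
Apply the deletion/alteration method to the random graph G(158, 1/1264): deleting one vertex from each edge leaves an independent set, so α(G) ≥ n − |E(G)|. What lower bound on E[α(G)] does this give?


E[|E(G)|] = C(158, 2)·p = 12403 · (1/1264) = 157/16.
E[α(G)] ≥ n − E[|E(G)|] = 158 − 157/16 = 2371/16.
Numerically: ≈ 148.188.
(This is only a lower bound; the true E[α(G)] may be larger.)

E[α(G)] ≥ 2371/16 ≈ 148.188.


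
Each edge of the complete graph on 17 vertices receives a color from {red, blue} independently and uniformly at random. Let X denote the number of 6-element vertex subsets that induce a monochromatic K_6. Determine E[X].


Let X = Σ_S X_S over the C(17, 6) = 12376 subsets S of size 6, where X_S = 1 if the K_6 on S is monochromatic.
For a fixed S, the K_6 on S has C(6, 2) = 15 edges. P[all 15 edges red] = (1/2)^15, and likewise for blue, so P[monochromatic] = 2·(1/2)^15 = 2^{1 − 15} = 1/16384.
By linearity of expectation: E[X] = C(17, 6) · 2^{1 − 15} = 12376 · 1/16384 = 1547/2048.
Numerically: E[X] ≈ 0.7554.

E[X] = C(17,6)·2^(1−C(6,2)) = 1547/2048 ≈ 0.7554.


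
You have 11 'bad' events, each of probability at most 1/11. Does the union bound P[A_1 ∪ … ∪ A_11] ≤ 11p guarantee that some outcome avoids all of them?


Union bound: P[∪_{i=1}^{11} A_i] ≤ Σ_i P[A_i] ≤ 11·p = 11·(1/11) = 1.
Numerically: 1 ≈ 1.000.
Is 1 < 1? NO.
Since the bound 1 is ≥ 1, the union bound is uninformative here; it does NOT by itself certify existence.

11·p = 1 ≈ 1.000; existence NOT certified by the union bound.


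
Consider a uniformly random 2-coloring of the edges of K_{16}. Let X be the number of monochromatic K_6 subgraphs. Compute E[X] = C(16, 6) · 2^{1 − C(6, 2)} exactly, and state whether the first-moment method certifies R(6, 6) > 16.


E[X] = C(16, 6) · 2^{1 − 15} = 8008 · 2^{−14} = 8008/16384.
As a reduced fraction: E[X] = 1001/2048 ≈ 0.488770.
Is E[X] < 1? YES.
Since E[X] < 1, there exists a 2-coloring of K_{16} with no monochromatic K_6; hence R(6, 6) > 16.

E[X] = 1001/2048 ≈ 0.488770; E[X] < 1, so R(6, 6) > 16.


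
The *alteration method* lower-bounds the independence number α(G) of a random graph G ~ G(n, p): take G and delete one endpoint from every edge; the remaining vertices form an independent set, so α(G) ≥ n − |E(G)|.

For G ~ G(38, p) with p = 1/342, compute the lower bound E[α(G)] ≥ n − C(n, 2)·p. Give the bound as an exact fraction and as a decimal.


E[|E(G)|] = C(38, 2)·p = 703 · (1/342) = 37/18.
E[α(G)] ≥ n − E[|E(G)|] = 38 − 37/18 = 647/18.
Numerically: ≈ 35.9444.
(This is only a lower bound; the true E[α(G)] may be larger.)

E[α(G)] ≥ 647/18 ≈ 35.9444.


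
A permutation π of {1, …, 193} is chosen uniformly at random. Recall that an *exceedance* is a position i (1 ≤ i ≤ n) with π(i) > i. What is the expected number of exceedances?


Write X = Σ_{i=1}^{193} X_i, where X_i = 1_{π(i) > i}.
For each fixed i, π(i) is uniform over {1, …, 193} (marginal of a uniform permutation), so P[π(i) > i] = (n − i)/n. Summing: Σ_{i=1}^{193} (n − i)/n = (0 + 1 + … + 192)/193 = 193(193 − 1)/(2·193) = (193 − 1)/2.
Hence E[X] = Σ_{i=1}^{193} (193 − i)/193 = 96 ≈ 96.000000.

E[X] = 96 = 96.000000.


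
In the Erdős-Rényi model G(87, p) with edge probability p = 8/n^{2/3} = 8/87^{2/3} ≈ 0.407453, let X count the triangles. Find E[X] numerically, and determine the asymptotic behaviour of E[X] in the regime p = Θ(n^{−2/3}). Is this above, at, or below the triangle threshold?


Number of potential triangles: C(87, 3) = 105995.
Each occurs with probability p³ ≈ (0.407453)³ ≈ 6.76443388e-02.
By linearity: E[X] = C(87, 3)·p³ ≈ 105995 · 6.76443388e-02 ≈ 7169.961686.
Since α = 2/3 < 1, p = c/n^{2/3} ≫ 1/n is above the triangle threshold p ~ 1/n. Asymptotically E[X] ~ (c³/6)·n^{3(1−α)} = (8³/6)·n^{1} → ∞; triangles are abundant w.h.p.

E[X] ≈ 7169.961686; in regime p = Θ(1/n^{2/3}) E[X] diverges (above the triangle threshold p ~ 1/n).


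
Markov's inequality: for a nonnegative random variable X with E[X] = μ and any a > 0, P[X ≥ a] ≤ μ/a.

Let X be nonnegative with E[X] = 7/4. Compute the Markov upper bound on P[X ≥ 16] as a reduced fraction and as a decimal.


μ = E[X] = 7/4, a = 16.
Markov: P[X ≥ 16] ≤ μ/a = (7/4)/16 = 7/64.
Numerically: ≈ 0.109375.
(Since a = 16 > μ = 1.750000, the bound 7/64 is < 1 and informative.)

P[X ≥ 16] ≤ 7/64 ≈ 0.109375.


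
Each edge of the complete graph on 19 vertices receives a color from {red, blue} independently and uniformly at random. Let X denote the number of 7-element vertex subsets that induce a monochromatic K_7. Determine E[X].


Let X = Σ_S X_S over the C(19, 7) = 50388 subsets S of size 7, where X_S = 1 if the K_7 on S is monochromatic.
For a fixed S, the K_7 on S has C(7, 2) = 21 edges. P[all 21 edges red] = (1/2)^21, and likewise for blue, so P[monochromatic] = 2·(1/2)^21 = 2^{1 − 21} = 1/1048576.
By linearity of expectation: E[X] = C(19, 7) · 2^{1 − 21} = 50388 · 1/1048576 = 12597/262144.
Numerically: E[X] ≈ 0.048.

E[X] = C(19,7)·2^(1−C(7,2)) = 12597/262144 ≈ 0.048.


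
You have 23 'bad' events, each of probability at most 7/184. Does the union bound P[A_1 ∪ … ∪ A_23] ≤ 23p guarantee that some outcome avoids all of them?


Union bound: P[∪_{i=1}^{23} A_i] ≤ Σ_i P[A_i] ≤ 23·p = 23·(7/184) = 7/8.
Numerically: 7/8 ≈ 0.875000.
Is 7/8 < 1? YES.
Since P[∪ A_i] ≤ 7/8 < 1, the complement has P[∩ A_i^c] ≥ 1 − 7/8 = 1/8 > 0, so some outcome avoids every A_i.

23·p = 7/8 ≈ 0.875000; existence CERTIFIED by the union bound.


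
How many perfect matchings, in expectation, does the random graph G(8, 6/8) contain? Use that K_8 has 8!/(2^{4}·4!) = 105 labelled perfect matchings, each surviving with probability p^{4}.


K_8 has 8!/(2^{4}·4!) = 105 labelled perfect matchings.
For each such perfect matching H, let X_H = 1 if all 4 edges of H are present in G. Then P[X_H = 1] = p^{4} = (3/4)^{4} = 81/256.
Summing the indicators: E[X] = Σ_H E[X_H] = 105 · p^{4} = 105 · 81/256 = 8505/256.
Numerically: E[X] ≈ 33.223.

E[X] = 105 · (3/4)^{4} = 8505/256 ≈ 33.223.


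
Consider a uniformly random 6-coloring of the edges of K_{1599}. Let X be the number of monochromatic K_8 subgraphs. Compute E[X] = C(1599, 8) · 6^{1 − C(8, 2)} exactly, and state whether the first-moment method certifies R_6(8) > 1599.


E[X] = C(1599, 8) · 6^{1 − 28} = 1041478627524184359081 · 6^{−27} = 1041478627524184359081/1023490369077469249536.
As a reduced fraction: E[X] = 38573282500895717003/37907050706572935168 ≈ 1.018.
Is E[X] < 1? NO.
Since E[X] ≥ 1, the first-moment bound is inconclusive at n = 1599; it does NOT by itself certify R_6(8) > 1599.

E[X] = 38573282500895717003/37907050706572935168 ≈ 1.018; E[X] ≥ 1; first-moment method inconclusive here.


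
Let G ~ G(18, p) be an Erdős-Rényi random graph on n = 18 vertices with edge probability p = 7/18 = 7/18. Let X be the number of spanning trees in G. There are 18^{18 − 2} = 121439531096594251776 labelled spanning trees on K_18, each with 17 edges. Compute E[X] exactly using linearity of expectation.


K_18 has 18^{18 − 2} = 121439531096594251776 labelled spanning trees.
For each such spanning tree H, let X_H = 1 if all 17 edges of H are present in G. Then P[X_H = 1] = p^{17} = (7/18)^{17} = 232630513987207/2185911559738696531968.
By linearity of expectation: E[X] = Σ_H E[X_H] = 121439531096594251776 · p^{17} = 121439531096594251776 · 232630513987207/2185911559738696531968 = 232630513987207/18.
Numerically: E[X] ≈ 1.29e+13.

E[X] = 121439531096594251776 · (7/18)^{17} = 232630513987207/18 ≈ 1.29e+13.


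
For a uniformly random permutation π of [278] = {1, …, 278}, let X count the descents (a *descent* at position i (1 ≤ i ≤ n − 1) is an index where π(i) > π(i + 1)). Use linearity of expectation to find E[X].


Write X = Σ X_I over i = 1, …, 277, with X_I the indicator of one descent.
There are 277 indicators.
For each fixed i, the pair (π(i), π(i+1)) is a uniformly random ordered pair of distinct values from {1, …, 278}; by symmetry P[π(i) > π(i+1)] = 1/2.
By linearity: E[X] = 277 · (1/2) = (278 − 1) · (1/2) = 277/2 ≈ 138.50000.

E[X] = 277/2 = 138.50000.


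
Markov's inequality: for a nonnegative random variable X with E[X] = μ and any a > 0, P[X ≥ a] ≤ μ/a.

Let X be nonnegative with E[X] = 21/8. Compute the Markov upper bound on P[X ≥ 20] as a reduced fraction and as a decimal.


μ = E[X] = 21/8, a = 20.
Markov: P[X ≥ 20] ≤ μ/a = (21/8)/20 = 21/160.
Numerically: ≈ 0.131.
(Since a = 20 > μ = 2.625, the bound 21/160 is < 1 and informative.)

P[X ≥ 20] ≤ 21/160 ≈ 0.131.


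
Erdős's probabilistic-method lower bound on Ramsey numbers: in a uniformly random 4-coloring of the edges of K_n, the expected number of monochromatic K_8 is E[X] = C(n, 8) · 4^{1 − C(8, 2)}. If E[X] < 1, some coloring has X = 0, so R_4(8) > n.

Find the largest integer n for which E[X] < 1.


We need C(n, 8) · 4^{1 − 28} < 1, i.e. C(n, 8) < 4^{28 − 1} = 18014398509481984.
Check values of n near the boundary:
  n = 404: C(404, 8) = 16415071523485570; 16415071523485570 < 18014398509481984? YES
  n = 405: C(405, 8) = 16745853821188050; 16745853821188050 < 18014398509481984? YES
  n = 406: C(406, 8) = 17082453897995850; 17082453897995850 < 18014398509481984? YES
  n = 407: C(407, 8) = 17424959239309050; 17424959239309050 < 18014398509481984? YES
  n = 408: C(408, 8) = 17773458424095231; 17773458424095231 < 18014398509481984? YES
  n = 409: C(409, 8) = 18128041135797879; 18128041135797879 < 18014398509481984? NO
The largest n with C(n, 8) < 18014398509481984 is n = 408 (where E[X] = 17773458424095231/18014398509481984 ≈ 0.986625). Hence R_4(8) > 408, i.e. R_4(8) ≥ 409.

Largest n = 408; hence R_4(8) > 408.


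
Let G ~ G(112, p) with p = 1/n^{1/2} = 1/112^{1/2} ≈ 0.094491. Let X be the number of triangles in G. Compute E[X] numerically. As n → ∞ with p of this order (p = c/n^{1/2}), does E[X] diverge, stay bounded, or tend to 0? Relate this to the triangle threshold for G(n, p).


Number of potential triangles: C(112, 3) = 227920.
Each occurs with probability p³ ≈ (0.094491)³ ≈ 8.4367070e-04.
By linearity: E[X] = C(112, 3)·p³ ≈ 227920 · 8.4367070e-04 ≈ 192.28943.
Since α = 1/2 < 1, p = c/n^{1/2} ≫ 1/n is above the triangle threshold p ~ 1/n. Asymptotically E[X] ~ (c³/6)·n^{3(1−α)} = (1³/6)·n^{1.5} → ∞; triangles are abundant w.h.p.

E[X] ≈ 192.28943; in regime p = Θ(1/n^{1/2}) E[X] diverges (above the triangle threshold p ~ 1/n).


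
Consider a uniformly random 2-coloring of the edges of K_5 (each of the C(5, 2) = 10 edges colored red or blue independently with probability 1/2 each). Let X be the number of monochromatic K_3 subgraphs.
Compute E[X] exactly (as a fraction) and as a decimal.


Let X = Σ_S X_S over the C(5, 3) = 10 subsets S of size 3, where X_S = 1 if the K_3 on S is monochromatic.
For a fixed S, the K_3 on S has C(3, 2) = 3 edges. P[all 3 edges red] = (1/2)^3, and likewise for blue, so P[monochromatic] = 2·(1/2)^3 = 2^{1 − 3} = 1/4.
Summing: E[X] = C(5, 3) · 2^{1 − 3} = 10 · 1/4 = 5/2.
Numerically: E[X] ≈ 2.50000.

E[X] = C(5,3)·2^(1−C(3,2)) = 5/2 ≈ 2.50000.


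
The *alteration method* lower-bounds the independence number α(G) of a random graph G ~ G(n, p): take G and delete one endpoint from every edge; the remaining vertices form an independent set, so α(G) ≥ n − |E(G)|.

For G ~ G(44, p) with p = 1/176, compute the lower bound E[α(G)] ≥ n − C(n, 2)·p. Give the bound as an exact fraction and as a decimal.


E[|E(G)|] = C(44, 2)·p = 946 · (1/176) = 43/8.
E[α(G)] ≥ n − E[|E(G)|] = 44 − 43/8 = 309/8.
Numerically: ≈ 38.6250.
(This is only a lower bound; the true E[α(G)] may be larger.)

E[α(G)] ≥ 309/8 ≈ 38.6250.


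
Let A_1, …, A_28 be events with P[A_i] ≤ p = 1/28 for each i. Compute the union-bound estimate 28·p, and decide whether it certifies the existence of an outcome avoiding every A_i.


Union bound: P[∪_{i=1}^{28} A_i] ≤ Σ_i P[A_i] ≤ 28·p = 28·(1/28) = 1.
Numerically: 1 ≈ 1.0000.
Is 1 < 1? NO.
Since the bound 1 is ≥ 1, the union bound is uninformative here; it does NOT by itself certify existence.

28·p = 1 ≈ 1.0000; existence NOT certified by the union bound.


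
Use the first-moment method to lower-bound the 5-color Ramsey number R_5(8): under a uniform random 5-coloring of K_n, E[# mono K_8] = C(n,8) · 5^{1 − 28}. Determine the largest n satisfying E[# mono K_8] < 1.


We need C(n, 8) · 5^{1 − 28} < 1, i.e. C(n, 8) < 5^{28 − 1} = 7450580596923828125.
Check values of n near the boundary:
  n = 860: C(860, 8) = 7182671140665308145; 7182671140665308145 < 7450580596923828125? YES
  n = 861: C(861, 8) = 7250034996615275865; 7250034996615275865 < 7450580596923828125? YES
  n = 862: C(862, 8) = 7317951015318931845; 7317951015318931845 < 7450580596923828125? YES
  n = 863: C(863, 8) = 7386423071602617757; 7386423071602617757 < 7450580596923828125? YES
  n = 864: C(864, 8) = 7455455062926006708; 7455455062926006708 < 7450580596923828125? NO
The largest n with C(n, 8) < 7450580596923828125 is n = 863 (where E[X] = 7386423071602617757/7450580596923828125 ≈ 0.991389). Hence R_5(8) > 863, i.e. R_5(8) ≥ 864.

Largest n = 863; hence R_5(8) > 863.


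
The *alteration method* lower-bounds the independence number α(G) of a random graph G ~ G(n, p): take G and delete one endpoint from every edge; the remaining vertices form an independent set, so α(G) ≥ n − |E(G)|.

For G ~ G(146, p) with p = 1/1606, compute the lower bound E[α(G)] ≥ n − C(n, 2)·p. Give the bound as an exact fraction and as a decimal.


E[|E(G)|] = C(146, 2)·p = 10585 · (1/1606) = 145/22.
E[α(G)] ≥ n − E[|E(G)|] = 146 − 145/22 = 3067/22.
Numerically: ≈ 139.40909.
(This is only a lower bound; the true E[α(G)] may be larger.)

E[α(G)] ≥ 3067/22 ≈ 139.40909.


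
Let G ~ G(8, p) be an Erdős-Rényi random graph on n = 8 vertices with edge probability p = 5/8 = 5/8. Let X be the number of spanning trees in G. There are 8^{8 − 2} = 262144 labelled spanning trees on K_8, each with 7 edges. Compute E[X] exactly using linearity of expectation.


K_8 has 8^{8 − 2} = 262144 labelled spanning trees.
For each such spanning tree H, let X_H = 1 if all 7 edges of H are present in G. Then P[X_H = 1] = p^{7} = (5/8)^{7} = 78125/2097152.
By linearity: E[X] = Σ_H E[X_H] = 262144 · p^{7} = 262144 · 78125/2097152 = 78125/8.
Numerically: E[X] ≈ 9766.

E[X] = 262144 · (5/8)^{7} = 78125/8 ≈ 9766.


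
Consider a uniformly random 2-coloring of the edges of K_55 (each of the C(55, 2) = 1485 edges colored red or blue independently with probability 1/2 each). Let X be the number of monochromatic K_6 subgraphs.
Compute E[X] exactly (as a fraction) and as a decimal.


Let X = Σ_S X_S over the C(55, 6) = 28989675 subsets S of size 6, where X_S = 1 if the K_6 on S is monochromatic.
For a fixed S, the K_6 on S has C(6, 2) = 15 edges. P[all 15 edges red] = (1/2)^15, and likewise for blue, so P[monochromatic] = 2·(1/2)^15 = 2^{1 − 15} = 1/16384.
Summing: E[X] = C(55, 6) · 2^{1 − 15} = 28989675 · 1/16384 = 28989675/16384.
Numerically: E[X] ≈ 1769.3893.

E[X] = C(55,6)·2^(1−C(6,2)) = 28989675/16384 ≈ 1769.3893.


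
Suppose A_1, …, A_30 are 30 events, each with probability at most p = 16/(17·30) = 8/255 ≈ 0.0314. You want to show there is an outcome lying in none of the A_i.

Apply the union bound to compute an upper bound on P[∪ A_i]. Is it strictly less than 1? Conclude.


Union bound: P[∪_{i=1}^{30} A_i] ≤ Σ_i P[A_i] ≤ 30·p = 30·(8/255) = 16/17.
Numerically: 16/17 ≈ 0.9412.
Is 16/17 < 1? YES.
Since P[∪ A_i] ≤ 16/17 < 1, the complement has P[∩ A_i^c] ≥ 1 − 16/17 = 1/17 > 0, so some outcome avoids every A_i.

30·p = 16/17 ≈ 0.9412; existence CERTIFIED by the union bound.


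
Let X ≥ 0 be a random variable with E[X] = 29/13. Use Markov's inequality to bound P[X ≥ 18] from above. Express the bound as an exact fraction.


μ = E[X] = 29/13, a = 18.
Markov: P[X ≥ 18] ≤ μ/a = (29/13)/18 = 29/234.
Numerically: ≈ 0.124.
(Since a = 18 > μ = 2.231, the bound 29/234 is < 1 and informative.)

P[X ≥ 18] ≤ 29/234 ≈ 0.124.


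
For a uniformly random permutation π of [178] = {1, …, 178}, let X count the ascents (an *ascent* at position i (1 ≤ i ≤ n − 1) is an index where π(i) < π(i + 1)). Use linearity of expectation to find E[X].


Write X = Σ X_I over i = 1, …, 177, with X_I the indicator of one ascent.
There are 177 indicators.
For each fixed i, the pair (π(i), π(i+1)) is a uniformly random ordered pair of distinct values from {1, …, 178}; by symmetry P[π(i) < π(i+1)] = 1/2.
By linearity: E[X] = 177 · (1/2) = (178 − 1) · (1/2) = 177/2 ≈ 88.5000.

E[X] = 177/2 = 88.5000.


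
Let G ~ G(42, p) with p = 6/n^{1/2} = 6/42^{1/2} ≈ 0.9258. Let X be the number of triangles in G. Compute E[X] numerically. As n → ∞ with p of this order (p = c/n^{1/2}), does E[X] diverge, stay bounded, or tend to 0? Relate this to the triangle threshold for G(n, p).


Number of potential triangles: C(42, 3) = 11480.
Each occurs with probability p³ ≈ (0.9258)³ ≈ 7.935601e-01.
By linearity: E[X] = C(42, 3)·p³ ≈ 11480 · 7.935601e-01 ≈ 9110.0698.
Since α = 1/2 < 1, p = c/n^{1/2} ≫ 1/n is above the triangle threshold p ~ 1/n. Asymptotically E[X] ~ (c³/6)·n^{3(1−α)} = (6³/6)·n^{1.5} → ∞; triangles are abundant w.h.p.

E[X] ≈ 9110.0698; in regime p = Θ(1/n^{1/2}) E[X] diverges (above the triangle threshold p ~ 1/n).
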